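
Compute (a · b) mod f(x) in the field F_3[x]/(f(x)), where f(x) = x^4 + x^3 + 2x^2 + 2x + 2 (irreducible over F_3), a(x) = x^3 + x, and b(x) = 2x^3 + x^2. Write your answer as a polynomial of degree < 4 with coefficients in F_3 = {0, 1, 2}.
a · b ≡ x + 2 (mod f(x))

Multiply in F_3[x]: a(x)·b(x) = (x^3 + x)·(2x^3 + x^2) = 2x^6 + x^5 + 2x^4 + x^3. This has degree ≥ 4, so divide by f(x) over F_3: 2x^6 + x^5 + 2x^4 + x^3 = (2x^2 + 2x + 2)·(x^4 + x^3 + 2x^2 + 2x + 2) + (x + 2). Hence a·b ≡ x + 2 (mod f). (F_3[x]/(f) is a field with 3^4 = 81 elements since f is irreducible of degree 4.)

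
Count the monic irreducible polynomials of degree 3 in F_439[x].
There are 28201360 monic irreducible polynomials of degree 3 over F_439

Each element of F_{439^3} that lies in no proper subfield is a root of exactly one monic irreducible of degree 3 over F_439, and each such polynomial has 3 distinct roots in F_{439^3}. By Möbius inversion the count is N_439(3) = (1/3) Σ_{d|3} μ(3/d) · 439^d = (1/3)(μ(3)·439^1 + μ(1)·439^3) = 84604080/3 = 28201360.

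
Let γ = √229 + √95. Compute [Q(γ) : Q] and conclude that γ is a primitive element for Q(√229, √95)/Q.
[Q(γ) : Q] = 4 (equivalently, Q(γ) = Q(√229, √95))

Obviously Q(γ) ⊆ Q(√229, √95), and [Q(√229, √95):Q] = 4 (since 229, 95 are distinct squarefree integers > 1 with 21755 not a perfect square). To show equality we compute the minimal polynomial of γ. From γ = √229 + √95: γ^2 = 229 + 2√(21755) + 95 = 324 + 2√(21755), so γ^2 - 324 = 2√(21755); squaring, (γ^2 - 324)^2 = 4·21755, i.e. γ^4 - 648γ^2 + 104976 - 87020 = 0, i.e. γ^4 - 648γ^2 + 17956 = 0. So γ is a root of x^4 - 648x^2 + 17956. This polynomial is irreducible over Q: it has no rational root (each ±√229 ± √95 is irrational), and any factorization into two quadratics over Q would force √(21755) ∈ Q (pairing opposite roots) or √229, √95 ∈ Q (other pairings), all impossible. Hence [Q(γ):Q] = 4 = [Q(√229, √95):Q], so Q(γ) = Q(√229, √95).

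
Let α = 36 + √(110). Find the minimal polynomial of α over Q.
m_α(x) = x^2 - 72x + 1186

From α - 36 = √(110), squaring gives (α - 36)^2 = 110, i.e. α^2 - 72α + 1296 = 110, so α^2 - 72α + 1186 = 0. The discriminant of x^2 - 72x + 1186 is (-72)^2 - 4·(1186) = 5184 - 4744 = 440, and 4·(110) is not a perfect square in Q since 110 is squarefree and ≠ 1. Hence x^2 - 72x + 1186 is irreducible over Q and is the minimal polynomial of α.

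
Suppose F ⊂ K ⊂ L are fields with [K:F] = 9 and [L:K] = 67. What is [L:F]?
[L:F] = 603

The tower law says that for any tower of field extensions F ⊂ K ⊂ L with finite degrees, [L:F] = [L:K] · [K:F]. Here this gives [L:F] = 67 · 9 = 603.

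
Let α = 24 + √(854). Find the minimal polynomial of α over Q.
m_α(x) = x^2 - 48x - 278

From α - 24 = √(854), squaring gives (α - 24)^2 = 854, i.e. α^2 - 48α + 576 = 854, so α^2 - 48α - 278 = 0. The discriminant of x^2 - 48x - 278 is (-48)^2 - 4·(-278) = 2304 + 1112 = 3416, and 4·(854) is not a perfect square in Q since 854 is squarefree and ≠ 1. Hence x^2 - 48x - 278 is irreducible over Q and is the minimal polynomial of α.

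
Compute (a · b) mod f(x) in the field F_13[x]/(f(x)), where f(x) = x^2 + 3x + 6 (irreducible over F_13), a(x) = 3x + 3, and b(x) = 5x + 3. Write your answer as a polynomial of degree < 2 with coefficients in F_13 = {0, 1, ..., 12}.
a · b ≡ 5x + 10 (mod f(x))

Multiply in F_13[x]: a(x)·b(x) = (3x + 3)·(5x + 3) = 2x^2 + 11x + 9. This has degree ≥ 2, so divide by f(x) over F_13: 2x^2 + 11x + 9 = (2)·(x^2 + 3x + 6) + (5x + 10). Hence a·b ≡ 5x + 10 (mod f). (F_13[x]/(f) is a field with 13^2 = 169 elements since f is irreducible of degree 2.)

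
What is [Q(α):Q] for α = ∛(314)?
[Q(α):Q] = 3

The minimal polynomial of α is x^3 - 314, irreducible over Q since 314 is not a perfect cube (so x^3 - 314 has no rational root). Hence [Q(α):Q] = deg(m_α) = 3.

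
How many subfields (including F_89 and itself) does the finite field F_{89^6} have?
F_{89^6} has 4 subfields

The subfields of F_{p^n} are exactly the fields F_{p^d} for d | n (each is the fixed field of the unique index-d subgroup of Gal(F_{p^n}/F_p) ≅ Z/nZ). The divisors of n = 6 are {1, 2, 3, 6}, giving 4 subfields: F_{89^1}, F_{89^2}, F_{89^3}, F_{89^6}.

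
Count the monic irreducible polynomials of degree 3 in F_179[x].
There are 1911720 monic irreducible polynomials of degree 3 over F_179

Each element of F_{179^3} that lies in no proper subfield is a root of exactly one monic irreducible of degree 3 over F_179, and each such polynomial has 3 distinct roots in F_{179^3}. By Möbius inversion the count is N_179(3) = (1/3) Σ_{d|3} μ(3/d) · 179^d = (1/3)(μ(3)·179^1 + μ(1)·179^3) = 5735160/3 = 1911720.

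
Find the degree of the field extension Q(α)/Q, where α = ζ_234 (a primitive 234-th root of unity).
[Q(α):Q] = 72

The minimal polynomial of ζ_234 over Q is the 234-th cyclotomic polynomial Φ_234(x), which is irreducible over Q and has degree φ(234) = 72. Hence [Q(α):Q] = φ(234) = 72.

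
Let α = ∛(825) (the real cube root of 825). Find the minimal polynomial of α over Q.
m_α(x) = x^3 - 825

α satisfies α^3 = 825, so x^3 - 825 annihilates α. By the rational root test, a rational root p/q (in lowest terms) of x^3 - 825 would satisfy p^3 = 825 q^3, forcing q = 1 and p^3 = 825; but 825 is not a perfect cube, contradiction. A monic cubic over Q with no rational root is irreducible (any nontrivial factorization would include a linear factor). Hence x^3 - 825 is the minimal polynomial of α, and in particular [Q(α):Q] = 3.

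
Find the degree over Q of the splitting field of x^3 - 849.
[K : Q] = 6

The roots of x^3 - 849 are ∛849, ω∛849, ω^2∛849 where ω = e^(2πi/3) is a primitive cube root of unity, so K = Q(∛849, ω). Now [Q(∛849):Q] = 3 (since 849 is not a perfect cube, x^3 - 849 is irreducible) and [Q(ω):Q] = 2. Both 2 and 3 divide [K:Q], and [K:Q] ≤ 3·2 = 6, so [K:Q] = 6. (Equivalently: Q(∛849) ⊂ R but ω ∉ R, so [K : Q(∛849)] = 2.)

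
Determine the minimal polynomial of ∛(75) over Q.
m_α(x) = x^3 - 75

α satisfies α^3 = 75, so x^3 - 75 annihilates α. By the rational root test, a rational root p/q (in lowest terms) of x^3 - 75 would satisfy p^3 = 75 q^3, forcing q = 1 and p^3 = 75; but 75 is not a perfect cube, contradiction. A monic cubic over Q with no rational root is irreducible (any nontrivial factorization would include a linear factor). Hence x^3 - 75 is the minimal polynomial of α, and in particular [Q(α):Q] = 3.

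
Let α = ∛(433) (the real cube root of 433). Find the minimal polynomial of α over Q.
m_α(x) = x^3 - 433

α satisfies α^3 = 433, so x^3 - 433 annihilates α. By the rational root test, a rational root p/q (in lowest terms) of x^3 - 433 would satisfy p^3 = 433 q^3, forcing q = 1 and p^3 = 433; but 433 is not a perfect cube, contradiction. A monic cubic over Q with no rational root is irreducible (any nontrivial factorization would include a linear factor). Hence x^3 - 433 is the minimal polynomial of α, and in particular [Q(α):Q] = 3.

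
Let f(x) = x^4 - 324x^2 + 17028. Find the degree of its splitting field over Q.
[K : Q] = 4

Solving the quadratic in x^2: x^2 = (324 ± √(324^2 - 4·17028))/2 = (324 ± √36864)/2 = (324 ± 192)/2, giving x^2 = 258 or x^2 = 66. So f(x) = (x^2 - 258)(x^2 - 66) and the roots of f are ±√258, ±√66. Hence the splitting field is K = Q(√258, √66). Since 258 and 66 are distinct squarefree integers > 1, their product 17028 is not a perfect square, so √66 ∉ Q(√258). By the tower law [K:Q] = [Q(√258,√66):Q(√258)] · [Q(√258):Q] = 2 · 2 = 4.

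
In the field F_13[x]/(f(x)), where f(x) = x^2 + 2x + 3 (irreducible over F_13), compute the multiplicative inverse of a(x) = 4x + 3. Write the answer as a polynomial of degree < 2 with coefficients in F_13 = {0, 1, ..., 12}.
a(x)^(-1) ≡ 5x + 3 (mod f(x))

Since f is irreducible over F_13, F_13[x]/(f) is a field and a(x) ≠ 0 has an inverse. Apply the extended Euclidean algorithm to f(x) and a(x) in F_13[x]: f(x) = (10x + 6)·a(x) + (11). The last nonzero remainder is the constant 11 = gcd(f, a) in F_13. Back-substituting through the division chain expresses 11 = s(x)·a(x) + t(x)·f(x) with s(x) ≡ 3x + 7 (mod f), so (3x + 7)·a(x) ≡ 11 (mod f). Multiplying by 11^(-1) ≡ 6 in F_13 gives a(x)^(-1) ≡ 6·(3x + 7) ≡ 5x + 3 (mod f). Check: (4x + 3)·(5x + 3) = 7x^2 + x + 9 ≡ 1 (mod x^2 + 2x + 3).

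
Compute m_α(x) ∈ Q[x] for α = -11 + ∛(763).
m_α(x) = x^3 + 33x^2 + 363x + 568

Set β = α + 11 = ∛(763), so β^3 = 763. Then (α + 11)^3 - 763 = 0, i.e. α is a root of g(x) = (x + 11)^3 - 763 = x^3 + 33x^2 + 363x + 568. Since g(x) = h(x + 11) where h(x) = x^3 - 763, and h is irreducible over Q (because 763 is not a perfect cube, so h has no rational root, and a monic cubic with no rational root is irreducible), g is also irreducible (irreducibility is preserved under the substitution x → x + 11). Hence m_α(x) = x^3 + 33x^2 + 363x + 568.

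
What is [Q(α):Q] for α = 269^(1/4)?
[Q(α):Q] = 4

α is a root of x^4 - 269. By Eisenstein's criterion at the prime p = 269 (which divides the constant term 269 but p^2 = 72361 does not, since 269 is squarefree), x^4 - 269 is irreducible over Q. Hence [Q(α):Q] = 4.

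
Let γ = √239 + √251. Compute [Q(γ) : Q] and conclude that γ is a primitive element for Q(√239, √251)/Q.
[Q(γ) : Q] = 4 (equivalently, Q(γ) = Q(√239, √251))

Obviously Q(γ) ⊆ Q(√239, √251), and [Q(√239, √251):Q] = 4 (since 239, 251 are distinct squarefree integers > 1 with 59989 not a perfect square). To show equality we compute the minimal polynomial of γ. From γ = √239 + √251: γ^2 = 239 + 2√(59989) + 251 = 490 + 2√(59989), so γ^2 - 490 = 2√(59989); squaring, (γ^2 - 490)^2 = 4·59989, i.e. γ^4 - 980γ^2 + 240100 - 239956 = 0, i.e. γ^4 - 980γ^2 + 144 = 0. So γ is a root of x^4 - 980x^2 + 144. This polynomial is irreducible over Q: it has no rational root (each ±√239 ± √251 is irrational), and any factorization into two quadratics over Q would force √(59989) ∈ Q (pairing opposite roots) or √239, √251 ∈ Q (other pairings), all impossible. Hence [Q(γ):Q] = 4 = [Q(√239, √251):Q], so Q(γ) = Q(√239, √251).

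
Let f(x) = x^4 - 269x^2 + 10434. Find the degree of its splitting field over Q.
[K : Q] = 4

Solving the quadratic in x^2: x^2 = (269 ± √(269^2 - 4·10434))/2 = (269 ± √30625)/2 = (269 ± 175)/2, giving x^2 = 222 or x^2 = 47. So f(x) = (x^2 - 222)(x^2 - 47) and the roots of f are ±√222, ±√47. Hence the splitting field is K = Q(√222, √47). Since 222 and 47 are distinct squarefree integers > 1, their product 10434 is not a perfect square, so √47 ∉ Q(√222). By the tower law [K:Q] = [Q(√222,√47):Q(√222)] · [Q(√222):Q] = 2 · 2 = 4.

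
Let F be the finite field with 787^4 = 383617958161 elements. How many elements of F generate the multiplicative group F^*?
There are φ(383617958160) = 100191436800 primitive elements

F_q^* is cyclic of order q - 1 = 383617958160. A cyclic group of order m has exactly φ(m) generators. Here m = 383617958160 = 2^4 · 3 · 5 · 131 · 197 · 241 · 257, so the number of primitive elements is φ(383617958160) = 100191436800.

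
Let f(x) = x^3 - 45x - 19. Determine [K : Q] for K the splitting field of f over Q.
[K : Q] = 6

By the rational root test, any rational root of the monic integer polynomial f(x) = x^3 - 45x - 19 must be an integer dividing the constant term -19, i.e. one of ±{1, 19}. Evaluating: f(1) = -63, f(-1) = 25, f(19) = 5985, f(-19) = -6023; none is 0, so f has no rational root and is therefore irreducible over Q (a cubic with no linear factor over a field is irreducible). For an irreducible cubic, the Galois group is A_3 or S_3 according as the discriminant disc(f) = -4a^3 - 27b^2 = -4·(-45)^3 - 27·(-19)^2 = 354753 is or is not a square in Q. Here disc(f) = 354753 is not a perfect square in Q, so the Galois group of f over Q is not contained in A_3 and must be all of S_3. The splitting field has degree |S_3| = 6 over Q, so [K : Q] = 6.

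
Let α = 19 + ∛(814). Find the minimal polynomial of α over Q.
m_α(x) = x^3 - 57x^2 + 1083x - 7673

Set β = α - 19 = ∛(814), so β^3 = 814. Then (α - 19)^3 - 814 = 0, i.e. α is a root of g(x) = (x - 19)^3 - 814 = x^3 - 57x^2 + 1083x - 7673. Since g(x) = h(x - 19) where h(x) = x^3 - 814, and h is irreducible over Q (because 814 is not a perfect cube, so h has no rational root, and a monic cubic with no rational root is irreducible), g is also irreducible (irreducibility is preserved under the substitution x → x - 19). Hence m_α(x) = x^3 - 57x^2 + 1083x - 7673.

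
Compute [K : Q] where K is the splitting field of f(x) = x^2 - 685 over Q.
[K : Q] = 2

f(x) = x^2 - 685 factors as (x - √685)(x + √685). The splitting field is K = Q(√685). Since 685 is squarefree and > 1, it is not a perfect square, so x^2 - 685 is irreducible over Q and [Q(√685) : Q] = 2. Hence [K : Q] = 2.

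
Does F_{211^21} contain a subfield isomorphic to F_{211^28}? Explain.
No: F_{211^28} is not a subfield of F_{211^21}

F_{p^m} embeds in F_{p^n} iff m | n. Here 28 ∤ 21 (since 21 = 0·28 + 21 with remainder 21 ≠ 0), so F_{211^28} is not a subfield of F_{211^21}. Equivalently: if it were, the tower law would give 28 = [F_{211^28}:F_211] dividing [F_{211^21}:F_211] = 21, contradiction.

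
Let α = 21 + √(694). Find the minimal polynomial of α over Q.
m_α(x) = x^2 - 42x - 253

From α - 21 = √(694), squaring gives (α - 21)^2 = 694, i.e. α^2 - 42α + 441 = 694, so α^2 - 42α - 253 = 0. The discriminant of x^2 - 42x - 253 is (-42)^2 - 4·(-253) = 1764 + 1012 = 2776, and 4·(694) is not a perfect square in Q since 694 is squarefree and ≠ 1. Hence x^2 - 42x - 253 is irreducible over Q and is the minimal polynomial of α.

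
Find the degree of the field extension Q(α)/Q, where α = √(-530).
[Q(α):Q] = 2

[Q(α):Q] equals the degree of the minimal polynomial of α. Here α^2 = -530 and x^2 + 530 is irreducible (d = -530 is squarefree, ≠ 1, hence not a square), so deg(m_α) = 2. Thus [Q(α):Q] = 2.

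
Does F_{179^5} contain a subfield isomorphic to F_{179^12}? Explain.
No: F_{179^12} is not a subfield of F_{179^5}

F_{p^m} embeds in F_{p^n} iff m | n. Here 12 ∤ 5 (since 5 = 0·12 + 5 with remainder 5 ≠ 0), so F_{179^12} is not a subfield of F_{179^5}. Equivalently: if it were, the tower law would give 12 = [F_{179^12}:F_179] dividing [F_{179^5}:F_179] = 5, contradiction.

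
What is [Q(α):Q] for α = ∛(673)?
[Q(α):Q] = 3

The minimal polynomial of α is x^3 - 673, irreducible over Q since 673 is not a perfect cube (so x^3 - 673 has no rational root). Hence [Q(α):Q] = deg(m_α) = 3.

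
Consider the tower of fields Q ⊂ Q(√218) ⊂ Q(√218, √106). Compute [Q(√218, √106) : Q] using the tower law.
[Q(√218, √106) : Q] = 4

[Q(√218):Q] = 2 (min poly x^2 - 218, irreducible since 218 is squarefree > 1). For the top step, suppose √106 ∈ Q(√218), say √106 = c + d√218 with c, d ∈ Q. Squaring: 106 = c^2 + 218d^2 + 2cd√218. Since √218 ∉ Q this forces 2cd = 0. If d = 0 then √106 = c ∈ Q, contradicting 106 squarefree > 1. If c = 0 then 106 = 218d^2, so 218·106 = (218d)^2 is a perfect square in Q — but 218·106 = 23108 is not a perfect square (since 218 and 106 are distinct squarefree integers). Contradiction. Hence √106 ∉ Q(√218), so x^2 - 106 stays irreducible over Q(√218) and [Q(√218, √106) : Q(√218)] = 2. By the tower law, [Q(√218, √106) : Q] = 2 · 2 = 4.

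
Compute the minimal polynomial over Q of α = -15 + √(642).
m_α(x) = x^2 + 30x - 417

From α + 15 = √(642), squaring gives (α + 15)^2 = 642, i.e. α^2 + 30α + 225 = 642, so α^2 + 30α - 417 = 0. The discriminant of x^2 + 30x - 417 is (30)^2 - 4·(-417) = 900 + 1668 = 2568, and 4·(642) is not a perfect square in Q since 642 is squarefree and ≠ 1. Hence x^2 + 30x - 417 is irreducible over Q and is the minimal polynomial of α.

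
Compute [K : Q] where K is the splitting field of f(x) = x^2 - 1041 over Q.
[K : Q] = 2

f(x) = x^2 - 1041 factors as (x - √1041)(x + √1041). The splitting field is K = Q(√1041). Since 1041 is squarefree and > 1, it is not a perfect square, so x^2 - 1041 is irreducible over Q and [Q(√1041) : Q] = 2. Hence [K : Q] = 2.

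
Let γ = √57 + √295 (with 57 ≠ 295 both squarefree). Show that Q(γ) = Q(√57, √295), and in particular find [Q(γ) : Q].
[Q(γ) : Q] = 4 (equivalently, Q(γ) = Q(√57, √295))

Obviously Q(γ) ⊆ Q(√57, √295), and [Q(√57, √295):Q] = 4 (since 57, 295 are distinct squarefree integers > 1 with 16815 not a perfect square). To show equality we compute the minimal polynomial of γ. From γ = √57 + √295: γ^2 = 57 + 2√(16815) + 295 = 352 + 2√(16815), so γ^2 - 352 = 2√(16815); squaring, (γ^2 - 352)^2 = 4·16815, i.e. γ^4 - 704γ^2 + 123904 - 67260 = 0, i.e. γ^4 - 704γ^2 + 56644 = 0. So γ is a root of x^4 - 704x^2 + 56644. This polynomial is irreducible over Q: it has no rational root (each ±√57 ± √295 is irrational), and any factorization into two quadratics over Q would force √(16815) ∈ Q (pairing opposite roots) or √57, √295 ∈ Q (other pairings), all impossible. Hence [Q(γ):Q] = 4 = [Q(√57, √295):Q], so Q(γ) = Q(√57, √295).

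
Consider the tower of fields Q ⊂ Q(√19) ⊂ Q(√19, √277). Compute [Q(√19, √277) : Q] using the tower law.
[Q(√19, √277) : Q] = 4

[Q(√19):Q] = 2 (min poly x^2 - 19, irreducible since 19 is squarefree > 1). For the top step, suppose √277 ∈ Q(√19), say √277 = c + d√19 with c, d ∈ Q. Squaring: 277 = c^2 + 19d^2 + 2cd√19. Since √19 ∉ Q this forces 2cd = 0. If d = 0 then √277 = c ∈ Q, contradicting 277 squarefree > 1. If c = 0 then 277 = 19d^2, so 19·277 = (19d)^2 is a perfect square in Q — but 19·277 = 5263 is not a perfect square (since 19 and 277 are distinct squarefree integers). Contradiction. Hence √277 ∉ Q(√19), so x^2 - 277 stays irreducible over Q(√19) and [Q(√19, √277) : Q(√19)] = 2. By the tower law, [Q(√19, √277) : Q] = 2 · 2 = 4.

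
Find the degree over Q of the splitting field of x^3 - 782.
[K : Q] = 6

The roots of x^3 - 782 are ∛782, ω∛782, ω^2∛782 where ω = e^(2πi/3) is a primitive cube root of unity, so K = Q(∛782, ω). Now [Q(∛782):Q] = 3 (since 782 is not a perfect cube, x^3 - 782 is irreducible) and [Q(ω):Q] = 2. Both 2 and 3 divide [K:Q], and [K:Q] ≤ 3·2 = 6, so [K:Q] = 6. (Equivalently: Q(∛782) ⊂ R but ω ∉ R, so [K : Q(∛782)] = 2.)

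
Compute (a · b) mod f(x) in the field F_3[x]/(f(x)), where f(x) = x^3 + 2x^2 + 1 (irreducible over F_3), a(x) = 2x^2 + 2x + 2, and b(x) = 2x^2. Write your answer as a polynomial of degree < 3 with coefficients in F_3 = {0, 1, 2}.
a · b ≡ 2x + 1 (mod f(x))

Multiply in F_3[x]: a(x)·b(x) = (2x^2 + 2x + 2)·(2x^2) = x^4 + x^3 + x^2. This has degree ≥ 3, so divide by f(x) over F_3: x^4 + x^3 + x^2 = (x + 2)·(x^3 + 2x^2 + 1) + (2x + 1). Hence a·b ≡ 2x + 1 (mod f). (F_3[x]/(f) is a field with 3^3 = 27 elements since f is irreducible of degree 3.)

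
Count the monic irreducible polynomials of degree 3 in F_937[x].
There are 274218672 monic irreducible polynomials of degree 3 over F_937

Each element of F_{937^3} that lies in no proper subfield is a root of exactly one monic irreducible of degree 3 over F_937, and each such polynomial has 3 distinct roots in F_{937^3}. By Möbius inversion the count is N_937(3) = (1/3) Σ_{d|3} μ(3/d) · 937^d = (1/3)(μ(3)·937^1 + μ(1)·937^3) = 822656016/3 = 274218672.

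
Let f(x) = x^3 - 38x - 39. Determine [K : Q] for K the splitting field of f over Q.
[K : Q] = 6

By the rational root test, any rational root of the monic integer polynomial f(x) = x^3 - 38x - 39 must be an integer dividing the constant term -39, i.e. one of ±{1, 3, 13, 39}. Evaluating: f(1) = -76, f(-1) = -2, f(3) = -126, f(-3) = 48, f(13) = 1664, f(-13) = -1742, f(39) = 57798, f(-39) = -57876; none is 0, so f has no rational root and is therefore irreducible over Q (a cubic with no linear factor over a field is irreducible). For an irreducible cubic, the Galois group is A_3 or S_3 according as the discriminant disc(f) = -4a^3 - 27b^2 = -4·(-38)^3 - 27·(-39)^2 = 178421 is or is not a square in Q. Here disc(f) = 178421 is not a perfect square in Q, so the Galois group of f over Q is not contained in A_3 and must be all of S_3. The splitting field has degree |S_3| = 6 over Q, so [K : Q] = 6.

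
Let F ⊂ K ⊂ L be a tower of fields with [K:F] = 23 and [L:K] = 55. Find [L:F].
[L:F] = 1265

The tower law says that for any tower of field extensions F ⊂ K ⊂ L with finite degrees, [L:F] = [L:K] · [K:F]. Here this gives [L:F] = 55 · 23 = 1265.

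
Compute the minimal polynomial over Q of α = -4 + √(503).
m_α(x) = x^2 + 8x - 487

From α + 4 = √(503), squaring gives (α + 4)^2 = 503, i.e. α^2 + 8α + 16 = 503, so α^2 + 8α - 487 = 0. The discriminant of x^2 + 8x - 487 is (8)^2 - 4·(-487) = 64 + 1948 = 2012, and 4·(503) is not a perfect square in Q since 503 is squarefree and ≠ 1. Hence x^2 + 8x - 487 is irreducible over Q and is the minimal polynomial of α.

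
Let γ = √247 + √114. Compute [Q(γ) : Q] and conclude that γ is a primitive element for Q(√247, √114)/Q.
[Q(γ) : Q] = 4 (equivalently, Q(γ) = Q(√247, √114))

Obviously Q(γ) ⊆ Q(√247, √114), and [Q(√247, √114):Q] = 4 (since 247, 114 are distinct squarefree integers > 1 with 28158 not a perfect square). To show equality we compute the minimal polynomial of γ. From γ = √247 + √114: γ^2 = 247 + 2√(28158) + 114 = 361 + 2√(28158), so γ^2 - 361 = 2√(28158); squaring, (γ^2 - 361)^2 = 4·28158, i.e. γ^4 - 722γ^2 + 130321 - 112632 = 0, i.e. γ^4 - 722γ^2 + 17689 = 0. So γ is a root of x^4 - 722x^2 + 17689. This polynomial is irreducible over Q: it has no rational root (each ±√247 ± √114 is irrational), and any factorization into two quadratics over Q would force √(28158) ∈ Q (pairing opposite roots) or √247, √114 ∈ Q (other pairings), all impossible. Hence [Q(γ):Q] = 4 = [Q(√247, √114):Q], so Q(γ) = Q(√247, √114).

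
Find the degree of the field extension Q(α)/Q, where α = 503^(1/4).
[Q(α):Q] = 4

α is a root of x^4 - 503. By Eisenstein's criterion at the prime p = 503 (which divides the constant term 503 but p^2 = 253009 does not, since 503 is squarefree), x^4 - 503 is irreducible over Q. Hence [Q(α):Q] = 4.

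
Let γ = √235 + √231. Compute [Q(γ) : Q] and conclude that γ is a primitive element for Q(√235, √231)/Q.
[Q(γ) : Q] = 4 (equivalently, Q(γ) = Q(√235, √231))

Obviously Q(γ) ⊆ Q(√235, √231), and [Q(√235, √231):Q] = 4 (since 235, 231 are distinct squarefree integers > 1 with 54285 not a perfect square). To show equality we compute the minimal polynomial of γ. From γ = √235 + √231: γ^2 = 235 + 2√(54285) + 231 = 466 + 2√(54285), so γ^2 - 466 = 2√(54285); squaring, (γ^2 - 466)^2 = 4·54285, i.e. γ^4 - 932γ^2 + 217156 - 217140 = 0, i.e. γ^4 - 932γ^2 + 16 = 0. So γ is a root of x^4 - 932x^2 + 16. This polynomial is irreducible over Q: it has no rational root (each ±√235 ± √231 is irrational), and any factorization into two quadratics over Q would force √(54285) ∈ Q (pairing opposite roots) or √235, √231 ∈ Q (other pairings), all impossible. Hence [Q(γ):Q] = 4 = [Q(√235, √231):Q], so Q(γ) = Q(√235, √231).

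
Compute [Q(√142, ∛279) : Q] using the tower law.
[Q(√142, ∛279) : Q] = 6

Let L = Q(√142, ∛279). Since Q(√142) ⊂ L and [Q(√142):Q] = 2, the tower law gives 2 | [L:Q]. Likewise Q(∛279) ⊂ L with [Q(∛279):Q] = 3 (because 279 is not a perfect cube), so 3 | [L:Q]. As gcd(2,3) = 1, [L:Q] is divisible by 6. Conversely L is generated over Q by √142 and ∛279, so [L:Q] ≤ 2·3 = 6. Therefore [Q(√142, ∛279) : Q] = 6.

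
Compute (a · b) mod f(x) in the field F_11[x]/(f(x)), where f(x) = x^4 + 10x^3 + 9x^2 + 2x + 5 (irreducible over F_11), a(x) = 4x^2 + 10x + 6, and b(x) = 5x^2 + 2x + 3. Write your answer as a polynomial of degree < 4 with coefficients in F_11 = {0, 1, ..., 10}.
a · b ≡ x^3 + 3x^2 + 2x + 6 (mod f(x))

Multiply in F_11[x]: a(x)·b(x) = (4x^2 + 10x + 6)·(5x^2 + 2x + 3) = 9x^4 + 3x^3 + 7x^2 + 9x + 7. This has degree ≥ 4, so divide by f(x) over F_11: 9x^4 + 3x^3 + 7x^2 + 9x + 7 = (9)·(x^4 + 10x^3 + 9x^2 + 2x + 5) + (x^3 + 3x^2 + 2x + 6). Hence a·b ≡ x^3 + 3x^2 + 2x + 6 (mod f). (F_11[x]/(f) is a field with 11^4 = 14641 elements since f is irreducible of degree 4.)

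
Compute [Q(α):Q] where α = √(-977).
[Q(α):Q] = 2

[Q(α):Q] equals the degree of the minimal polynomial of α. Here α^2 = -977 and x^2 + 977 is irreducible (d = -977 is squarefree, ≠ 1, hence not a square), so deg(m_α) = 2. Thus [Q(α):Q] = 2.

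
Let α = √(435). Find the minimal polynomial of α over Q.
m_α(x) = x^2 - 435

α satisfies α^2 - 435 = 0, so x^2 - 435 annihilates α. Since d = 435 is squarefree and ≠ 1, it is not a perfect square in Q, so x^2 - 435 has no rational root and is therefore irreducible over Q (a degree-2 polynomial over a field is irreducible iff it has no root). Hence m_α(x) = x^2 - 435.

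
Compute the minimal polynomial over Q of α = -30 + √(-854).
m_α(x) = x^2 + 60x + 1754

From α + 30 = √(-854), squaring gives (α + 30)^2 = -854, i.e. α^2 + 60α + 900 = -854, so α^2 + 60α + 1754 = 0. The discriminant of x^2 + 60x + 1754 is (60)^2 - 4·(1754) = 3600 - 7016 = -3416, and 4·(-854) is not a perfect square in Q since -854 is squarefree and ≠ 1. Hence x^2 + 60x + 1754 is irreducible over Q and is the minimal polynomial of α.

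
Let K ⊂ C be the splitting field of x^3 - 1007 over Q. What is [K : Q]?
[K : Q] = 6

The roots of x^3 - 1007 are ∛1007, ω∛1007, ω^2∛1007 where ω = e^(2πi/3) is a primitive cube root of unity, so K = Q(∛1007, ω). Now [Q(∛1007):Q] = 3 (since 1007 is not a perfect cube, x^3 - 1007 is irreducible) and [Q(ω):Q] = 2. Both 2 and 3 divide [K:Q], and [K:Q] ≤ 3·2 = 6, so [K:Q] = 6. (Equivalently: Q(∛1007) ⊂ R but ω ∉ R, so [K : Q(∛1007)] = 2.)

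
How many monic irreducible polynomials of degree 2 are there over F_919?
There are 421821 monic irreducible polynomials of degree 2 over F_919

Each element of F_{919^2} that lies in no proper subfield is a root of exactly one monic irreducible of degree 2 over F_919, and each such polynomial has 2 distinct roots in F_{919^2}. By Möbius inversion the count is N_919(2) = (1/2) Σ_{d|2} μ(2/d) · 919^d = (1/2)(μ(2)·919^1 + μ(1)·919^2) = 843642/2 = 421821.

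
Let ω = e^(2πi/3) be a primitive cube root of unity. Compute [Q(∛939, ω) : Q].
[Q(∛939, ω) : Q] = 6

[Q(∛939):Q] = 3 (min poly x^3 - 939, irreducible since 939 is not a perfect cube). [Q(ω):Q] = 2 (min poly x^2 + x + 1). Since Q(∛939) ⊂ R and ω ∉ R, we have ω ∉ Q(∛939), so x^2 + x + 1 remains irreducible over Q(∛939) and [Q(∛939, ω) : Q(∛939)] = 2. By the tower law, [Q(∛939, ω) : Q] = 3 · 2 = 6. (In fact Q(∛939, ω) is the splitting field of x^3 - 939 over Q.)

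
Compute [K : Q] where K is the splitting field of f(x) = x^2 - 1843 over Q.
[K : Q] = 2

f(x) = x^2 - 1843 factors as (x - √1843)(x + √1843). The splitting field is K = Q(√1843). Since 1843 is squarefree and > 1, it is not a perfect square, so x^2 - 1843 is irreducible over Q and [Q(√1843) : Q] = 2. Hence [K : Q] = 2.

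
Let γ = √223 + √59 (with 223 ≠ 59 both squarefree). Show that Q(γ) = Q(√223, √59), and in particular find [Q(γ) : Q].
[Q(γ) : Q] = 4 (equivalently, Q(γ) = Q(√223, √59))

Obviously Q(γ) ⊆ Q(√223, √59), and [Q(√223, √59):Q] = 4 (since 223, 59 are distinct squarefree integers > 1 with 13157 not a perfect square). To show equality we compute the minimal polynomial of γ. From γ = √223 + √59: γ^2 = 223 + 2√(13157) + 59 = 282 + 2√(13157), so γ^2 - 282 = 2√(13157); squaring, (γ^2 - 282)^2 = 4·13157, i.e. γ^4 - 564γ^2 + 79524 - 52628 = 0, i.e. γ^4 - 564γ^2 + 26896 = 0. So γ is a root of x^4 - 564x^2 + 26896. This polynomial is irreducible over Q: it has no rational root (each ±√223 ± √59 is irrational), and any factorization into two quadratics over Q would force √(13157) ∈ Q (pairing opposite roots) or √223, √59 ∈ Q (other pairings), all impossible. Hence [Q(γ):Q] = 4 = [Q(√223, √59):Q], so Q(γ) = Q(√223, √59).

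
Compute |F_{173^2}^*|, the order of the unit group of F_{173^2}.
|F_{173^2}^*| = 29928

F_{173^2} has 173^2 = 29929 elements; its multiplicative group consists of all nonzero elements, so |F_{173^2}^*| = 29929 - 1 = 29928. (It is cyclic since any finite subgroup of the multiplicative group of a field is cyclic.)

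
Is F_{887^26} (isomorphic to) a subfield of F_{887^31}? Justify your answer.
No: F_{887^26} is not a subfield of F_{887^31}

F_{p^m} embeds in F_{p^n} iff m | n. Here 26 ∤ 31 (since 31 = 1·26 + 5 with remainder 5 ≠ 0), so F_{887^26} is not a subfield of F_{887^31}. Equivalently: if it were, the tower law would give 26 = [F_{887^26}:F_887] dividing [F_{887^31}:F_887] = 31, contradiction.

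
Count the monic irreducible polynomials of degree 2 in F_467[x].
There are 108811 monic irreducible polynomials of degree 2 over F_467

Each element of F_{467^2} that lies in no proper subfield is a root of exactly one monic irreducible of degree 2 over F_467, and each such polynomial has 2 distinct roots in F_{467^2}. By Möbius inversion the count is N_467(2) = (1/2) Σ_{d|2} μ(2/d) · 467^d = (1/2)(μ(2)·467^1 + μ(1)·467^2) = 217622/2 = 108811.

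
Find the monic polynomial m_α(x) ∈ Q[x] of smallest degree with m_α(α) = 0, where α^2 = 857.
m_α(x) = x^2 - 857

α satisfies α^2 - 857 = 0, so x^2 - 857 annihilates α. Since d = 857 is squarefree and ≠ 1, it is not a perfect square in Q, so x^2 - 857 has no rational root and is therefore irreducible over Q (a degree-2 polynomial over a field is irreducible iff it has no root). Hence m_α(x) = x^2 - 857.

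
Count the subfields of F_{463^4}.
F_{463^4} has 3 subfields

The subfields of F_{p^n} are exactly the fields F_{p^d} for d | n (each is the fixed field of the unique index-d subgroup of Gal(F_{p^n}/F_p) ≅ Z/nZ). The divisors of n = 4 are {1, 2, 4}, giving 3 subfields: F_{463^1}, F_{463^2}, F_{463^4}.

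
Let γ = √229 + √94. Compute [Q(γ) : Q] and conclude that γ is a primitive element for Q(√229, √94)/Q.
[Q(γ) : Q] = 4 (equivalently, Q(γ) = Q(√229, √94))

Obviously Q(γ) ⊆ Q(√229, √94), and [Q(√229, √94):Q] = 4 (since 229, 94 are distinct squarefree integers > 1 with 21526 not a perfect square). To show equality we compute the minimal polynomial of γ. From γ = √229 + √94: γ^2 = 229 + 2√(21526) + 94 = 323 + 2√(21526), so γ^2 - 323 = 2√(21526); squaring, (γ^2 - 323)^2 = 4·21526, i.e. γ^4 - 646γ^2 + 104329 - 86104 = 0, i.e. γ^4 - 646γ^2 + 18225 = 0. So γ is a root of x^4 - 646x^2 + 18225. This polynomial is irreducible over Q: it has no rational root (each ±√229 ± √94 is irrational), and any factorization into two quadratics over Q would force √(21526) ∈ Q (pairing opposite roots) or √229, √94 ∈ Q (other pairings), all impossible. Hence [Q(γ):Q] = 4 = [Q(√229, √94):Q], so Q(γ) = Q(√229, √94).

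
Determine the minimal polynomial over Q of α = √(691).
m_α(x) = x^2 - 691

α satisfies α^2 - 691 = 0, so x^2 - 691 annihilates α. Since d = 691 is squarefree and ≠ 1, it is not a perfect square in Q, so x^2 - 691 has no rational root and is therefore irreducible over Q (a degree-2 polynomial over a field is irreducible iff it has no root). Hence m_α(x) = x^2 - 691.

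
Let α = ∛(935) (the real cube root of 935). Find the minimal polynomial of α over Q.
m_α(x) = x^3 - 935

α satisfies α^3 = 935, so x^3 - 935 annihilates α. By the rational root test, a rational root p/q (in lowest terms) of x^3 - 935 would satisfy p^3 = 935 q^3, forcing q = 1 and p^3 = 935; but 935 is not a perfect cube, contradiction. A monic cubic over Q with no rational root is irreducible (any nontrivial factorization would include a linear factor). Hence x^3 - 935 is the minimal polynomial of α, and in particular [Q(α):Q] = 3.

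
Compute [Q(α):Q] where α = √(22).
[Q(α):Q] = 2

[Q(α):Q] equals the degree of the minimal polynomial of α. Here α^2 = 22 and x^2 - 22 is irreducible (d = 22 is squarefree, ≠ 1, hence not a square), so deg(m_α) = 2. Thus [Q(α):Q] = 2.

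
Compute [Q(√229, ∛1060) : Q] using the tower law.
[Q(√229, ∛1060) : Q] = 6

Let L = Q(√229, ∛1060). Since Q(√229) ⊂ L and [Q(√229):Q] = 2, the tower law gives 2 | [L:Q]. Likewise Q(∛1060) ⊂ L with [Q(∛1060):Q] = 3 (because 1060 is not a perfect cube), so 3 | [L:Q]. As gcd(2,3) = 1, [L:Q] is divisible by 6. Conversely L is generated over Q by √229 and ∛1060, so [L:Q] ≤ 2·3 = 6. Therefore [Q(√229, ∛1060) : Q] = 6.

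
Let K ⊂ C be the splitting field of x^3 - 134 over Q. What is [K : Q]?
[K : Q] = 6

The roots of x^3 - 134 are ∛134, ω∛134, ω^2∛134 where ω = e^(2πi/3) is a primitive cube root of unity, so K = Q(∛134, ω). Now [Q(∛134):Q] = 3 (since 134 is not a perfect cube, x^3 - 134 is irreducible) and [Q(ω):Q] = 2. Both 2 and 3 divide [K:Q], and [K:Q] ≤ 3·2 = 6, so [K:Q] = 6. (Equivalently: Q(∛134) ⊂ R but ω ∉ R, so [K : Q(∛134)] = 2.)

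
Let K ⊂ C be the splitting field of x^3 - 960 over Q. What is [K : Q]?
[K : Q] = 6

The roots of x^3 - 960 are ∛960, ω∛960, ω^2∛960 where ω = e^(2πi/3) is a primitive cube root of unity, so K = Q(∛960, ω). Now [Q(∛960):Q] = 3 (since 960 is not a perfect cube, x^3 - 960 is irreducible) and [Q(ω):Q] = 2. Both 2 and 3 divide [K:Q], and [K:Q] ≤ 3·2 = 6, so [K:Q] = 6. (Equivalently: Q(∛960) ⊂ R but ω ∉ R, so [K : Q(∛960)] = 2.)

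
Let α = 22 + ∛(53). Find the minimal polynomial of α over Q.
m_α(x) = x^3 - 66x^2 + 1452x - 10701

Set β = α - 22 = ∛(53), so β^3 = 53. Then (α - 22)^3 - 53 = 0, i.e. α is a root of g(x) = (x - 22)^3 - 53 = x^3 - 66x^2 + 1452x - 10701. Since g(x) = h(x - 22) where h(x) = x^3 - 53, and h is irreducible over Q (because 53 is not a perfect cube, so h has no rational root, and a monic cubic with no rational root is irreducible), g is also irreducible (irreducibility is preserved under the substitution x → x - 22). Hence m_α(x) = x^3 - 66x^2 + 1452x - 10701.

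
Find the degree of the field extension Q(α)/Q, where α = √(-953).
[Q(α):Q] = 2

[Q(α):Q] equals the degree of the minimal polynomial of α. Here α^2 = -953 and x^2 + 953 is irreducible (d = -953 is squarefree, ≠ 1, hence not a square), so deg(m_α) = 2. Thus [Q(α):Q] = 2.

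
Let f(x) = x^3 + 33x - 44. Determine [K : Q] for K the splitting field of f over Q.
[K : Q] = 6

By the rational root test, any rational root of the monic integer polynomial f(x) = x^3 + 33x - 44 must be an integer dividing the constant term -44, i.e. one of ±{1, 2, 4, 11, 22, 44}. Evaluating: f(1) = -10, f(-1) = -78, f(2) = 30, f(-2) = -118, f(4) = 152, f(-4) = -240, f(11) = 1650, f(-11) = -1738, f(22) = 11330, f(-22) = -11418, f(44) = 86592, f(-44) = -86680; none is 0, so f has no rational root and is therefore irreducible over Q (a cubic with no linear factor over a field is irreducible). For an irreducible cubic, the Galois group is A_3 or S_3 according as the discriminant disc(f) = -4a^3 - 27b^2 = -4·(33)^3 - 27·(-44)^2 = -196020 is or is not a square in Q. Here disc(f) = -196020 is not a perfect square in Q, so the Galois group of f over Q is not contained in A_3 and must be all of S_3. The splitting field has degree |S_3| = 6 over Q, so [K : Q] = 6.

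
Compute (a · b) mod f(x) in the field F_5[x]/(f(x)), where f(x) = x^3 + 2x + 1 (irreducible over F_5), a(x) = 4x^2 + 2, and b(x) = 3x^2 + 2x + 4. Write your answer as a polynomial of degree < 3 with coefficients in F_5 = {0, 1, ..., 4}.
a · b ≡ 3x^2 + x (mod f(x))

Multiply in F_5[x]: a(x)·b(x) = (4x^2 + 2)·(3x^2 + 2x + 4) = 2x^4 + 3x^3 + 2x^2 + 4x + 3. This has degree ≥ 3, so divide by f(x) over F_5: 2x^4 + 3x^3 + 2x^2 + 4x + 3 = (2x + 3)·(x^3 + 2x + 1) + (3x^2 + x). Hence a·b ≡ 3x^2 + x (mod f). (F_5[x]/(f) is a field with 5^3 = 125 elements since f is irreducible of degree 3.)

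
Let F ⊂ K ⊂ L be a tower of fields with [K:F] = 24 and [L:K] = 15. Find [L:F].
[L:F] = 360

The tower law says that for any tower of field extensions F ⊂ K ⊂ L with finite degrees, [L:F] = [L:K] · [K:F]. Here this gives [L:F] = 15 · 24 = 360.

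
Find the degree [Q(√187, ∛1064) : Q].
[Q(√187, ∛1064) : Q] = 6

Let L = Q(√187, ∛1064). Since Q(√187) ⊂ L and [Q(√187):Q] = 2, the tower law gives 2 | [L:Q]. Likewise Q(∛1064) ⊂ L with [Q(∛1064):Q] = 3 (because 1064 is not a perfect cube), so 3 | [L:Q]. As gcd(2,3) = 1, [L:Q] is divisible by 6. Conversely L is generated over Q by √187 and ∛1064, so [L:Q] ≤ 2·3 = 6. Therefore [Q(√187, ∛1064) : Q] = 6.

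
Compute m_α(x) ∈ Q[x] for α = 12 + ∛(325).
m_α(x) = x^3 - 36x^2 + 432x - 2053

Set β = α - 12 = ∛(325), so β^3 = 325. Then (α - 12)^3 - 325 = 0, i.e. α is a root of g(x) = (x - 12)^3 - 325 = x^3 - 36x^2 + 432x - 2053. Since g(x) = h(x - 12) where h(x) = x^3 - 325, and h is irreducible over Q (because 325 is not a perfect cube, so h has no rational root, and a monic cubic with no rational root is irreducible), g is also irreducible (irreducibility is preserved under the substitution x → x - 12). Hence m_α(x) = x^3 - 36x^2 + 432x - 2053.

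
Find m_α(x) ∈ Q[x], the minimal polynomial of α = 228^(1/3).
m_α(x) = x^3 - 228

α satisfies α^3 = 228, so x^3 - 228 annihilates α. By the rational root test, a rational root p/q (in lowest terms) of x^3 - 228 would satisfy p^3 = 228 q^3, forcing q = 1 and p^3 = 228; but 228 is not a perfect cube, contradiction. A monic cubic over Q with no rational root is irreducible (any nontrivial factorization would include a linear factor). Hence x^3 - 228 is the minimal polynomial of α, and in particular [Q(α):Q] = 3.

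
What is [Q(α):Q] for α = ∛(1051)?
[Q(α):Q] = 3

The minimal polynomial of α is x^3 - 1051, irreducible over Q since 1051 is not a perfect cube (so x^3 - 1051 has no rational root). Hence [Q(α):Q] = deg(m_α) = 3.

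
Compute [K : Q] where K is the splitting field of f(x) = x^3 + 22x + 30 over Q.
[K : Q] = 6

By the rational root test, any rational root of the monic integer polynomial f(x) = x^3 + 22x + 30 must be an integer dividing the constant term 30, i.e. one of ±{1, 2, 3, 5, 6, 10, 15, 30}. Evaluating: f(1) = 53, f(-1) = 7, f(2) = 82, f(-2) = -22, f(3) = 123, f(-3) = -63, f(5) = 265, f(-5) = -205, f(6) = 378, f(-6) = -318, f(10) = 1250, f(-10) = -1190, f(15) = 3735, f(-15) = -3675, f(30) = 27690, f(-30) = -27630; none is 0, so f has no rational root and is therefore irreducible over Q (a cubic with no linear factor over a field is irreducible). For an irreducible cubic, the Galois group is A_3 or S_3 according as the discriminant disc(f) = -4a^3 - 27b^2 = -4·(22)^3 - 27·(30)^2 = -66892 is or is not a square in Q. Here disc(f) = -66892 is not a perfect square in Q, so the Galois group of f over Q is not contained in A_3 and must be all of S_3. The splitting field has degree |S_3| = 6 over Q, so [K : Q] = 6.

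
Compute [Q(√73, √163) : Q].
[Q(√73, √163) : Q] = 4

[Q(√73):Q] = 2 (min poly x^2 - 73, irreducible since 73 is squarefree > 1). For the top step, suppose √163 ∈ Q(√73), say √163 = c + d√73 with c, d ∈ Q. Squaring: 163 = c^2 + 73d^2 + 2cd√73. Since √73 ∉ Q this forces 2cd = 0. If d = 0 then √163 = c ∈ Q, contradicting 163 squarefree > 1. If c = 0 then 163 = 73d^2, so 73·163 = (73d)^2 is a perfect square in Q — but 73·163 = 11899 is not a perfect square (since 73 and 163 are distinct squarefree integers). Contradiction. Hence √163 ∉ Q(√73), so x^2 - 163 stays irreducible over Q(√73) and [Q(√73, √163) : Q(√73)] = 2. By the tower law, [Q(√73, √163) : Q] = 2 · 2 = 4.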